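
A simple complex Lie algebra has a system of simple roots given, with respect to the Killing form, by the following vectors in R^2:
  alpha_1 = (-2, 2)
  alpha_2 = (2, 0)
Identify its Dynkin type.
Compute the Cartan integers a_ij = 2(alpha_i, alpha_j)/(alpha_j, alpha_j); the resulting 2x2 Cartan matrix is
[[2, -2], [-1, 2]].
The roots have two lengths (squared-length ratio 2:1); the short ones are alpha_{2}. The associated Dynkin diagram is a chain of 2 nodes with a double edge at one end; the terminal node there is the unique short simple root (B_2), so the type is B_2 (the algebra so(5)).

B2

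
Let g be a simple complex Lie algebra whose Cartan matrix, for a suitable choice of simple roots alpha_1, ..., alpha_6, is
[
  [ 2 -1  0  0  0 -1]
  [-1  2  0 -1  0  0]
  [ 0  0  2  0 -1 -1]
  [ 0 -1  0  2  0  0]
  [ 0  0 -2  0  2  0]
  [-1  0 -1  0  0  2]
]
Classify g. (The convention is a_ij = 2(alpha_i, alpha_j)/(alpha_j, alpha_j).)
C_6

The matrix has rank 6 with 2's on the diagonal. Reading the off-diagonal entries as Dynkin edges (a single edge where a_ij = a_ji = -1; a double or triple edge where a_ij * a_ji = 2 or 3), the diagram is a chain of 6 nodes with a double edge at one end; the terminal node there is the unique long simple root (C_6). One simple-root ordering that puts it in standard form is (alpha_4, alpha_2, alpha_1, alpha_6, alpha_3, alpha_5). So the algebra is type C_6, i.e. sp(12).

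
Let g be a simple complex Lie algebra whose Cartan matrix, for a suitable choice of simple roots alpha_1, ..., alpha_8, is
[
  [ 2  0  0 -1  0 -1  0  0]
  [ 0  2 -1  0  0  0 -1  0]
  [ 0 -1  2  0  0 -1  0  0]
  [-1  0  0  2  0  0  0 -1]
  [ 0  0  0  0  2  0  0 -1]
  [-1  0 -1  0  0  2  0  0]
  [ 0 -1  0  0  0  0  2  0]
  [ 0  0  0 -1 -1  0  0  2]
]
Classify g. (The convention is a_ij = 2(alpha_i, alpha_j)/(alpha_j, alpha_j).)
The matrix has rank 8 with 2's on the diagonal. Reading the off-diagonal entries as Dynkin edges (a single edge where a_ij = a_ji = -1; a double or triple edge where a_ij * a_ji = 2 or 3), the diagram is a chain of 8 nodes with single edges (A_8). One simple-root ordering that puts it in standard form is (alpha_5, alpha_8, alpha_4, alpha_1, alpha_6, alpha_3, alpha_2, alpha_7). So the algebra is type A_8, i.e. sl(9).

A_8 (sl(9))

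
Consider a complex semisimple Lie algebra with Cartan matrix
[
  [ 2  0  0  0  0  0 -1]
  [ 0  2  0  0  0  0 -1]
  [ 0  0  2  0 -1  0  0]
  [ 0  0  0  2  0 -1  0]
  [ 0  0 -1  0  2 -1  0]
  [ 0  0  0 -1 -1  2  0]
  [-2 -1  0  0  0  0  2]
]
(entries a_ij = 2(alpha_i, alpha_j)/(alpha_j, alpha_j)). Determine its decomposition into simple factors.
A4 ⊕ B3

The diagram associated to this matrix has two connected components: the simple roots {alpha_3, alpha_4, alpha_5, alpha_6} form a chain of 4 nodes with single edges (A_4), and {alpha_1, alpha_2, alpha_7} form a chain of 3 nodes with a double edge at one end; the terminal node there is the unique short simple root (B_3). A semisimple Lie algebra decomposes uniquely as the direct sum of simple ideals, one per connected component of its Dynkin diagram, so g ≅ A_4 ⊕ B_3 (dimension 24 + 21 = 45).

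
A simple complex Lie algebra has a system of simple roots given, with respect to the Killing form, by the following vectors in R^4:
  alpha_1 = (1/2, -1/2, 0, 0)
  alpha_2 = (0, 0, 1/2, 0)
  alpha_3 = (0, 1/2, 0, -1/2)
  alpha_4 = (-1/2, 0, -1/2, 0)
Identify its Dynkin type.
B_4

Compute the Cartan integers a_ij = 2(alpha_i, alpha_j)/(alpha_j, alpha_j); the resulting 4x4 Cartan matrix is
[[2, 0, -1, -1], [0, 2, 0, -1], [-1, 0, 2, 0], [-1, -2, 0, 2]].
The roots have two lengths (squared-length ratio 2:1); the short ones are alpha_{2}. The associated Dynkin diagram is a chain of 4 nodes with a double edge at one end; the terminal node there is the unique short simple root (B_4), so the type is B_4 (the algebra so(9)).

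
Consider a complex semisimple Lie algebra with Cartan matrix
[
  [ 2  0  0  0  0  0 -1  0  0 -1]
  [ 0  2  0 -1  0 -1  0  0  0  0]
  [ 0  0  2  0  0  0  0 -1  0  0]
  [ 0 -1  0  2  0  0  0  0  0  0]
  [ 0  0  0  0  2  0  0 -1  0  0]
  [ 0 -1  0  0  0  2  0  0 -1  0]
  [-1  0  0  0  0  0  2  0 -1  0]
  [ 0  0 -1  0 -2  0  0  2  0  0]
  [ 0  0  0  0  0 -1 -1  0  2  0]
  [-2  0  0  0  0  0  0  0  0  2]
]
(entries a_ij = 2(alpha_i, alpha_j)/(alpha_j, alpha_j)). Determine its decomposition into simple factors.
The diagram associated to this matrix has two connected components: the simple roots {alpha_3, alpha_5, alpha_8} form a chain of 3 nodes with a double edge at one end; the terminal node there is the unique short simple root (B_3), and {alpha_1, alpha_2, alpha_4, alpha_6, alpha_7, alpha_9, alpha_10} form a chain of 7 nodes with a double edge at one end; the terminal node there is the unique long simple root (C_7). A semisimple Lie algebra decomposes uniquely as the direct sum of simple ideals, one per connected component of its Dynkin diagram, so g ≅ B_3 ⊕ C_7 (dimension 21 + 105 = 126).

B_3 (so(7)) + C_7 (sp(14))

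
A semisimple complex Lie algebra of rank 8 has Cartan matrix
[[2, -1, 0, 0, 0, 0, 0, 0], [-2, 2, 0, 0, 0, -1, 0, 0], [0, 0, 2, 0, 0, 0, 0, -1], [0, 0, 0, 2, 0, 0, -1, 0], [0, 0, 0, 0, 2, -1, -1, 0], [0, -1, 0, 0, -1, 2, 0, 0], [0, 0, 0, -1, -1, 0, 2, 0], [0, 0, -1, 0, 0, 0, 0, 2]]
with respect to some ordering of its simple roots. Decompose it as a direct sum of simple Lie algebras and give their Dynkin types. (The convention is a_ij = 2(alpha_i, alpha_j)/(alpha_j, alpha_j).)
The diagram associated to this matrix has two connected components: the simple roots {alpha_3, alpha_8} form a chain of 2 nodes with single edges (A_2), and {alpha_1, alpha_2, alpha_4, alpha_5, alpha_6, alpha_7} form a chain of 6 nodes with a double edge at one end; the terminal node there is the unique short simple root (B_6). A semisimple Lie algebra decomposes uniquely as the direct sum of simple ideals, one per connected component of its Dynkin diagram, so g ≅ A_2 ⊕ B_6 (dimension 8 + 78 = 86).

type A_2 + type B_6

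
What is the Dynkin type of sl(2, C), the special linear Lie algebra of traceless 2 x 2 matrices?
type A_1

This is sl(2), which has dimension 2^2 - 1 = 3 and rank 2 - 1 = 1 (a Cartan subalgebra is the diagonal traceless matrices). In the classification of classical Lie algebras, the special linear algebra sl(n+1) has type A_n; here n = 1, so the Dynkin diagram is a chain of 1 nodes with single edges (A_1). Hence the type is A_1.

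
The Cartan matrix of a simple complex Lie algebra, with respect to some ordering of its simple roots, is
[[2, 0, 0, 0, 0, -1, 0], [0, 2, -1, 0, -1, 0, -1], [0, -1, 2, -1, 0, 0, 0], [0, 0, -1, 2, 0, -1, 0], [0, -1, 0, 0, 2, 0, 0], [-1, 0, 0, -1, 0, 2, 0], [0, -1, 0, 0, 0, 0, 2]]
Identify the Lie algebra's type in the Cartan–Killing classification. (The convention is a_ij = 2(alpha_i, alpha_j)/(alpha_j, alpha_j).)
The matrix has rank 7 with 2's on the diagonal. Reading the off-diagonal entries as Dynkin edges (a single edge where a_ij = a_ji = -1; a double or triple edge where a_ij * a_ji = 2 or 3), the diagram is a chain of 5 nodes with a fork of two nodes at one end (D_7). One simple-root ordering that puts it in standard form is (alpha_1, alpha_6, alpha_4, alpha_3, alpha_2, alpha_7, alpha_5). So the algebra is type D_7, i.e. so(14).

D_7 (so(14))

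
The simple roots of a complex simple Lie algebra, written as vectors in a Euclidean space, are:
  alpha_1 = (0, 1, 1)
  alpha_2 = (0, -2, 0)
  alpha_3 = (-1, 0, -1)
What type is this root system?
C_3

Compute the Cartan integers a_ij = 2(alpha_i, alpha_j)/(alpha_j, alpha_j); the resulting 3x3 Cartan matrix is
[[2, -1, -1], [-2, 2, 0], [-1, 0, 2]].
The roots have two lengths (squared-length ratio 2:1); the short ones are alpha_{1,3}. The associated Dynkin diagram is a chain of 3 nodes with a double edge at one end; the terminal node there is the unique long simple root (C_3), so the type is C_3 (the algebra sp(6)).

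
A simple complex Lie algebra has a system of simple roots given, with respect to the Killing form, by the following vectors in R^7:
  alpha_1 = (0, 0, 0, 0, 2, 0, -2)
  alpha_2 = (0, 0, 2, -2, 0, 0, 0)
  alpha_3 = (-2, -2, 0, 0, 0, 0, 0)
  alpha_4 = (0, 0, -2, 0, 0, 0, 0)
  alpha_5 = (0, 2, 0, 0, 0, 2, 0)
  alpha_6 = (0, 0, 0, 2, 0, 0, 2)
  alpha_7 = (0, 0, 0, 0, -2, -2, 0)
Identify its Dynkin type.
B7

Compute the Cartan integers a_ij = 2(alpha_i, alpha_j)/(alpha_j, alpha_j); the resulting 7x7 Cartan matrix is
[[2, 0, 0, 0, 0, -1, -1], [0, 2, 0, -2, 0, -1, 0], [0, 0, 2, 0, -1, 0, 0], [0, -1, 0, 2, 0, 0, 0], [0, 0, -1, 0, 2, 0, -1], [-1, -1, 0, 0, 0, 2, 0], [-1, 0, 0, 0, -1, 0, 2]].
The roots have two lengths (squared-length ratio 2:1); the short ones are alpha_{4}. The associated Dynkin diagram is a chain of 7 nodes with a double edge at one end; the terminal node there is the unique short simple root (B_7), so the type is B_7 (the algebra so(15)).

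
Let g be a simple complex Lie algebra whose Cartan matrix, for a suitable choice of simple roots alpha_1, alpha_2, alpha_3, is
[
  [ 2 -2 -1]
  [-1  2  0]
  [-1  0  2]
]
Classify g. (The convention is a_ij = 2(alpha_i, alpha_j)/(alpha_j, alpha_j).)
B_3 (so(7))

The matrix has rank 3 with 2's on the diagonal. Reading the off-diagonal entries as Dynkin edges (a single edge where a_ij = a_ji = -1; a double or triple edge where a_ij * a_ji = 2 or 3), the diagram is a chain of 3 nodes with a double edge at one end; the terminal node there is the unique short simple root (B_3). One simple-root ordering that puts it in standard form is (alpha_3, alpha_1, alpha_2). So the algebra is type B_3, i.e. so(7).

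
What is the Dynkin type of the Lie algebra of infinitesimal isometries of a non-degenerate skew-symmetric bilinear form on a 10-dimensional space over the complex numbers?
This is sp(10), which has dimension 10(10+1)/2 = 55 and rank 10/2 = 5. In the classification of classical Lie algebras, the symplectic algebra sp(2n) has type C_n; here n = 5, so the Dynkin diagram is a chain of 5 nodes with a double edge at one end; the terminal node there is the unique long simple root (C_5). Hence the type is C_5.

C5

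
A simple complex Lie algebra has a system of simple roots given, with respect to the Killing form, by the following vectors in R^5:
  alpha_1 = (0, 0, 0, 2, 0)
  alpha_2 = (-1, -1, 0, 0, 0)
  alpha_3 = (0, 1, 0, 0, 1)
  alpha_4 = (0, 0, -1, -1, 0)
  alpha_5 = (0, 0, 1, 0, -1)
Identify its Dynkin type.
C5

Compute the Cartan integers a_ij = 2(alpha_i, alpha_j)/(alpha_j, alpha_j); the resulting 5x5 Cartan matrix is
[[2, 0, 0, -2, 0], [0, 2, -1, 0, 0], [0, -1, 2, 0, -1], [-1, 0, 0, 2, -1], [0, 0, -1, -1, 2]].
The roots have two lengths (squared-length ratio 2:1); the short ones are alpha_{2,3,4,5}. The associated Dynkin diagram is a chain of 5 nodes with a double edge at one end; the terminal node there is the unique long simple root (C_5), so the type is C_5 (the algebra sp(10)).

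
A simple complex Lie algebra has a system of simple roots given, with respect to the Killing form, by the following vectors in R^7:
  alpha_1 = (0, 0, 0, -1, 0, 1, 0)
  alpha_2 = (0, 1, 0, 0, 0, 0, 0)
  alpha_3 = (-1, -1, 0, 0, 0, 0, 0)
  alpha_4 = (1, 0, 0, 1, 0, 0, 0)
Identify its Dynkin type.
Compute the Cartan integers a_ij = 2(alpha_i, alpha_j)/(alpha_j, alpha_j); the resulting 4x4 Cartan matrix is
[[2, 0, 0, -1], [0, 2, -1, 0], [0, -2, 2, -1], [-1, 0, -1, 2]].
The roots have two lengths (squared-length ratio 2:1); the short ones are alpha_{2}. The associated Dynkin diagram is a chain of 4 nodes with a double edge at one end; the terminal node there is the unique short simple root (B_4), so the type is B_4 (the algebra so(9)).

type B_4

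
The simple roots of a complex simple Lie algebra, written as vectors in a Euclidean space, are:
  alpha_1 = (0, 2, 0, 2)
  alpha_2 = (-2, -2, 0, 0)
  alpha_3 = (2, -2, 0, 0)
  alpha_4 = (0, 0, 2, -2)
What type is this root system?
D_4 (so(8))

Compute the Cartan integers a_ij = 2(alpha_i, alpha_j)/(alpha_j, alpha_j); the resulting 4x4 Cartan matrix is
[[2, -1, -1, -1], [-1, 2, 0, 0], [-1, 0, 2, 0], [-1, 0, 0, 2]].
All simple roots have the same length, so the diagram is simply laced. The associated Dynkin diagram is a chain of 2 nodes with a fork of two nodes at one end (D_4), so the type is D_4 (the algebra so(8)).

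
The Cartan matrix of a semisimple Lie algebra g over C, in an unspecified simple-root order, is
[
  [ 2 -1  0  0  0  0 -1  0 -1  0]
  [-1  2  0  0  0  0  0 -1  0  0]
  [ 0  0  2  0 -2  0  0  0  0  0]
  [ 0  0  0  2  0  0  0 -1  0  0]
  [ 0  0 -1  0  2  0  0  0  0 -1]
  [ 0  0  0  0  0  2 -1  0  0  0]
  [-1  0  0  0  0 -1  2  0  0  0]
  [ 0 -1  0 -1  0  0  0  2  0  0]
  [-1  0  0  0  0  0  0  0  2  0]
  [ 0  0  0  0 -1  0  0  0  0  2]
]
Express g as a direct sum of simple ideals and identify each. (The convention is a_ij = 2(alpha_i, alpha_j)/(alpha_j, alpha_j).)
The diagram associated to this matrix has two connected components: the simple roots {alpha_3, alpha_5, alpha_10} form a chain of 3 nodes with a double edge at one end; the terminal node there is the unique long simple root (C_3), and {alpha_1, alpha_2, alpha_4, alpha_6, alpha_7, alpha_8, alpha_9} form a chain of 6 nodes with one extra node attached to the third node from one end (E_7). A semisimple Lie algebra decomposes uniquely as the direct sum of simple ideals, one per connected component of its Dynkin diagram, so g ≅ C_3 ⊕ E_7 (dimension 21 + 133 = 154).

type C_3 + type E_7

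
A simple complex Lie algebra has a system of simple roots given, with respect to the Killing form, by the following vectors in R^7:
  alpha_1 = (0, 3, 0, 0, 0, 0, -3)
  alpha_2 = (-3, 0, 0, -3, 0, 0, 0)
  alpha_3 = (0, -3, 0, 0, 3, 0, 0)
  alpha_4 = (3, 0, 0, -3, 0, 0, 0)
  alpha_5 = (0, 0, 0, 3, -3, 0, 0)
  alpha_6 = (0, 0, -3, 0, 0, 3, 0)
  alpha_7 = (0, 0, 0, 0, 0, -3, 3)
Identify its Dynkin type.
Compute the Cartan integers a_ij = 2(alpha_i, alpha_j)/(alpha_j, alpha_j); the resulting 7x7 Cartan matrix is
[[2, 0, -1, 0, 0, 0, -1], [0, 2, 0, 0, -1, 0, 0], [-1, 0, 2, 0, -1, 0, 0], [0, 0, 0, 2, -1, 0, 0], [0, -1, -1, -1, 2, 0, 0], [0, 0, 0, 0, 0, 2, -1], [-1, 0, 0, 0, 0, -1, 2]].
All simple roots have the same length, so the diagram is simply laced. The associated Dynkin diagram is a chain of 5 nodes with a fork of two nodes at one end (D_7), so the type is D_7 (the algebra so(14)).

type D_7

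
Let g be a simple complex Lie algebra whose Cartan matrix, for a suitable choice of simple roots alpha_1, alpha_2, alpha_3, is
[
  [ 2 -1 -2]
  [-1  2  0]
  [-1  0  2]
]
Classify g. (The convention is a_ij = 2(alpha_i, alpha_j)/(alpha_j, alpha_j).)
type B_3

The matrix has rank 3 with 2's on the diagonal. Reading the off-diagonal entries as Dynkin edges (a single edge where a_ij = a_ji = -1; a double or triple edge where a_ij * a_ji = 2 or 3), the diagram is a chain of 3 nodes with a double edge at one end; the terminal node there is the unique short simple root (B_3). One simple-root ordering that puts it in standard form is (alpha_2, alpha_1, alpha_3). So the algebra is type B_3, i.e. so(7).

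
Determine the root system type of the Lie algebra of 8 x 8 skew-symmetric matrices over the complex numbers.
This is so(8) with 8 even, which has dimension 8(8-1)/2 = 28 and rank 8/2 = 4. In the classification of classical Lie algebras, the orthogonal algebra so(2n) in an even number of variables has type D_n; here n = 4, so the Dynkin diagram is a chain of 2 nodes with a fork of two nodes at one end (D_4). Hence the type is D_4.

type D_4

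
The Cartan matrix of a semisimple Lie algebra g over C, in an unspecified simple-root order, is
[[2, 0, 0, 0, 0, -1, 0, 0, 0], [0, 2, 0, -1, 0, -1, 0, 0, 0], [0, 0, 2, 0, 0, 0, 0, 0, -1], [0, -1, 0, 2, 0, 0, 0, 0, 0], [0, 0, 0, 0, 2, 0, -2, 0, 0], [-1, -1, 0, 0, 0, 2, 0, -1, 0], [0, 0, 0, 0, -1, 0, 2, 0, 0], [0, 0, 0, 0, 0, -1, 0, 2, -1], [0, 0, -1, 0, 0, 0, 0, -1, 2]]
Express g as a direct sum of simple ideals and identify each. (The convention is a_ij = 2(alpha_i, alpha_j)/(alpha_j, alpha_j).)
B2 + E7

The diagram associated to this matrix has two connected components: the simple roots {alpha_5, alpha_7} form a chain of 2 nodes with a double edge at one end; the terminal node there is the unique short simple root (B_2), and {alpha_1, alpha_2, alpha_3, alpha_4, alpha_6, alpha_8, alpha_9} form a chain of 6 nodes with one extra node attached to the third node from one end (E_7). A semisimple Lie algebra decomposes uniquely as the direct sum of simple ideals, one per connected component of its Dynkin diagram, so g ≅ B_2 ⊕ E_7 (dimension 10 + 133 = 143).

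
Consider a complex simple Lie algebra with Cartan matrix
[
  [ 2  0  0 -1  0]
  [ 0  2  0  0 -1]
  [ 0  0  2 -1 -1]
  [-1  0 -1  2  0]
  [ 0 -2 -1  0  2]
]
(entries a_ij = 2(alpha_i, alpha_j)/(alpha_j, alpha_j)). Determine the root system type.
The matrix has rank 5 with 2's on the diagonal. Reading the off-diagonal entries as Dynkin edges (a single edge where a_ij = a_ji = -1; a double or triple edge where a_ij * a_ji = 2 or 3), the diagram is a chain of 5 nodes with a double edge at one end; the terminal node there is the unique short simple root (B_5). One simple-root ordering that puts it in standard form is (alpha_1, alpha_4, alpha_3, alpha_5, alpha_2). So the algebra is type B_5, i.e. so(11).

B_5 (so(11))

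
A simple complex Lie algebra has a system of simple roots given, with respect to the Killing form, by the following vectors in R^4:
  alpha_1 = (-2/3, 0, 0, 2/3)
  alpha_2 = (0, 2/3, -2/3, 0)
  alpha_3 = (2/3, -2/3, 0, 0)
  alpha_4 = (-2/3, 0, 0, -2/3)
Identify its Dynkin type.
D_4

Compute the Cartan integers a_ij = 2(alpha_i, alpha_j)/(alpha_j, alpha_j); the resulting 4x4 Cartan matrix is
[[2, 0, -1, 0], [0, 2, -1, 0], [-1, -1, 2, -1], [0, 0, -1, 2]].
All simple roots have the same length, so the diagram is simply laced. The associated Dynkin diagram is a chain of 2 nodes with a fork of two nodes at one end (D_4), so the type is D_4 (the algebra so(8)).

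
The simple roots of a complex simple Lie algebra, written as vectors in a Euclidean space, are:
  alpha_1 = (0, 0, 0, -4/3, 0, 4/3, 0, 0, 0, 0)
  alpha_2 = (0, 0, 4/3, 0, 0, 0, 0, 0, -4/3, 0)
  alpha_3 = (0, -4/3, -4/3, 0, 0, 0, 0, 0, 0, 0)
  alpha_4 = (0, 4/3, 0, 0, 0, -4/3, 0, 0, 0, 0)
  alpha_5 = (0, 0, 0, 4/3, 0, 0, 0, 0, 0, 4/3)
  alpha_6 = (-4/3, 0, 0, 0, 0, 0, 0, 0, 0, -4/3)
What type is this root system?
Compute the Cartan integers a_ij = 2(alpha_i, alpha_j)/(alpha_j, alpha_j); the resulting 6x6 Cartan matrix is
[[2, 0, 0, -1, -1, 0], [0, 2, -1, 0, 0, 0], [0, -1, 2, -1, 0, 0], [-1, 0, -1, 2, 0, 0], [-1, 0, 0, 0, 2, -1], [0, 0, 0, 0, -1, 2]].
All simple roots have the same length, so the diagram is simply laced. The associated Dynkin diagram is a chain of 6 nodes with single edges (A_6), so the type is A_6 (the algebra sl(7)).

type A_6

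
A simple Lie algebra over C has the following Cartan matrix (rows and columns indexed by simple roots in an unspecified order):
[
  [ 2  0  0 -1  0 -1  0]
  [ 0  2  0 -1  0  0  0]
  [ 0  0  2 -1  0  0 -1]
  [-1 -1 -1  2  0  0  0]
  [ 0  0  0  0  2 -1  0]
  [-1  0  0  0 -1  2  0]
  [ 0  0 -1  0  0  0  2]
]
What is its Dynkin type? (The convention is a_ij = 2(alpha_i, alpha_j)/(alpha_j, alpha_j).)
E_7

The matrix has rank 7 with 2's on the diagonal. Reading the off-diagonal entries as Dynkin edges (a single edge where a_ij = a_ji = -1; a double or triple edge where a_ij * a_ji = 2 or 3), the diagram is a chain of 6 nodes with one extra node attached to the third node from one end (E_7). One simple-root ordering that puts it in standard form is (alpha_7, alpha_2, alpha_3, alpha_4, alpha_1, alpha_6, alpha_5). So the algebra is type E_7.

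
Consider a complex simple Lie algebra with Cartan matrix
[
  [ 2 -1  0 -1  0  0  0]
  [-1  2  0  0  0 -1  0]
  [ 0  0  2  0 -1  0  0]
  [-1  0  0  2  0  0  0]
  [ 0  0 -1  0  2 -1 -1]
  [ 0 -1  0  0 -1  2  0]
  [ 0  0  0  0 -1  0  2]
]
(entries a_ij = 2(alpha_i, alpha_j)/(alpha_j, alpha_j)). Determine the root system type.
The matrix has rank 7 with 2's on the diagonal. Reading the off-diagonal entries as Dynkin edges (a single edge where a_ij = a_ji = -1; a double or triple edge where a_ij * a_ji = 2 or 3), the diagram is a chain of 5 nodes with a fork of two nodes at one end (D_7). One simple-root ordering that puts it in standard form is (alpha_4, alpha_1, alpha_2, alpha_6, alpha_5, alpha_7, alpha_3). So the algebra is type D_7, i.e. so(14).

D_7 (so(14))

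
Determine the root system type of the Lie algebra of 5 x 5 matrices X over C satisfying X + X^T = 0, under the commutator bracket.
type B_2

This is so(5) with 5 odd, which has dimension 5(5-1)/2 = 10 and rank (5-1)/2 = 2. In the classification of classical Lie algebras, the orthogonal algebra so(2n+1) in an odd number of variables has type B_n; here n = 2, so the Dynkin diagram is a chain of 2 nodes with a double edge at one end; the terminal node there is the unique short simple root (B_2). Hence the type is B_2.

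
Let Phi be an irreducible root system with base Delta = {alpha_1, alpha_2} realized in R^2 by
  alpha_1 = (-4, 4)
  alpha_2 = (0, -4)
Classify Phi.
B_2 (so(5))

Compute the Cartan integers a_ij = 2(alpha_i, alpha_j)/(alpha_j, alpha_j); the resulting 2x2 Cartan matrix is
[[2, -2], [-1, 2]].
The roots have two lengths (squared-length ratio 2:1); the short ones are alpha_{2}. The associated Dynkin diagram is a chain of 2 nodes with a double edge at one end; the terminal node there is the unique short simple root (B_2), so the type is B_2 (the algebra so(5)).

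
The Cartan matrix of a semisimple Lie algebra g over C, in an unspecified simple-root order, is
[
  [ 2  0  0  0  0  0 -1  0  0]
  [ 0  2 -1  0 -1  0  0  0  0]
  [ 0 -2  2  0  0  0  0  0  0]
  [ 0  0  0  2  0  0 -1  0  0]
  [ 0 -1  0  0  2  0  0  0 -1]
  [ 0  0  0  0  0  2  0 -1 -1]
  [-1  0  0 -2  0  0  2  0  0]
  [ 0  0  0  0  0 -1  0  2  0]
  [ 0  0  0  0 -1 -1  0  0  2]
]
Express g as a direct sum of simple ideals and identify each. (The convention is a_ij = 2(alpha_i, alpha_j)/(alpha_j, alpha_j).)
The diagram associated to this matrix has two connected components: the simple roots {alpha_1, alpha_4, alpha_7} form a chain of 3 nodes with a double edge at one end; the terminal node there is the unique short simple root (B_3), and {alpha_2, alpha_3, alpha_5, alpha_6, alpha_8, alpha_9} form a chain of 6 nodes with a double edge at one end; the terminal node there is the unique long simple root (C_6). A semisimple Lie algebra decomposes uniquely as the direct sum of simple ideals, one per connected component of its Dynkin diagram, so g ≅ B_3 ⊕ C_6 (dimension 21 + 78 = 99).

B3 + C6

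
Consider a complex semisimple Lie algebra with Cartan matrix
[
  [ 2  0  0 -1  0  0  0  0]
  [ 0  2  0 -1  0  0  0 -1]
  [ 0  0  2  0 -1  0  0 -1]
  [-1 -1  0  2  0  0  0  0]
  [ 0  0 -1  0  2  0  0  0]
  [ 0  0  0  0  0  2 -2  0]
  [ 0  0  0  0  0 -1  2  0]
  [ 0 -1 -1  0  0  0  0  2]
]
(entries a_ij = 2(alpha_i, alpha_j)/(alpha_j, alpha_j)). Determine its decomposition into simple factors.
The diagram associated to this matrix has two connected components: the simple roots {alpha_1, alpha_2, alpha_3, alpha_4, alpha_5, alpha_8} form a chain of 6 nodes with single edges (A_6), and {alpha_6, alpha_7} form a chain of 2 nodes with a double edge at one end; the terminal node there is the unique short simple root (B_2). A semisimple Lie algebra decomposes uniquely as the direct sum of simple ideals, one per connected component of its Dynkin diagram, so g ≅ A_6 ⊕ B_2 (dimension 48 + 10 = 58).

A_6 + B_2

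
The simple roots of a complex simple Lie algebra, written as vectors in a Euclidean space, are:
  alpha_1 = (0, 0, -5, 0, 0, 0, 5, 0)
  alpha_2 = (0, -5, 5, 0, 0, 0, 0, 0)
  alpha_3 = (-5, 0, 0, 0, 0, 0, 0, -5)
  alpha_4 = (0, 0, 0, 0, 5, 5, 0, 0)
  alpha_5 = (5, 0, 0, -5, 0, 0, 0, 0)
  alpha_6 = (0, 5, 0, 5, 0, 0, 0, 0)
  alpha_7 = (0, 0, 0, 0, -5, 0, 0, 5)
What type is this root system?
Compute the Cartan integers a_ij = 2(alpha_i, alpha_j)/(alpha_j, alpha_j); the resulting 7x7 Cartan matrix is
[[2, -1, 0, 0, 0, 0, 0], [-1, 2, 0, 0, 0, -1, 0], [0, 0, 2, 0, -1, 0, -1], [0, 0, 0, 2, 0, 0, -1], [0, 0, -1, 0, 2, -1, 0], [0, -1, 0, 0, -1, 2, 0], [0, 0, -1, -1, 0, 0, 2]].
All simple roots have the same length, so the diagram is simply laced. The associated Dynkin diagram is a chain of 7 nodes with single edges (A_7), so the type is A_7 (the algebra sl(8)).

A7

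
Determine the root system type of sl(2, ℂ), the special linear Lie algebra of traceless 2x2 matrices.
type A_1

This is sl(2), which has dimension 2^2 - 1 = 3 and rank 2 - 1 = 1 (a Cartan subalgebra is the diagonal traceless matrices). In the classification of classical Lie algebras, the special linear algebra sl(n+1) has type A_n; here n = 1, so the Dynkin diagram is a chain of 1 nodes with single edges (A_1). Hence the type is A_1.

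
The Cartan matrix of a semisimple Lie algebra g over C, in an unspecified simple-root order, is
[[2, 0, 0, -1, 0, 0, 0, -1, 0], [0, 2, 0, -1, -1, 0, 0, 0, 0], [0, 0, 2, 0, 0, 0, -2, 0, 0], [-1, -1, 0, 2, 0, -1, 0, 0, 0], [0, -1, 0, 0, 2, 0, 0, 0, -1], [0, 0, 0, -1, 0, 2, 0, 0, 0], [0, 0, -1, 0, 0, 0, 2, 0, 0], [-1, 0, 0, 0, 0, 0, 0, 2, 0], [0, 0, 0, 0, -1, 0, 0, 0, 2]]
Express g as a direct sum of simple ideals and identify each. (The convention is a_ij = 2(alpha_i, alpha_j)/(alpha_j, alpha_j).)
The diagram associated to this matrix has two connected components: the simple roots {alpha_3, alpha_7} form a chain of 2 nodes with a double edge at one end; the terminal node there is the unique short simple root (B_2), and {alpha_1, alpha_2, alpha_4, alpha_5, alpha_6, alpha_8, alpha_9} form a chain of 6 nodes with one extra node attached to the third node from one end (E_7). A semisimple Lie algebra decomposes uniquely as the direct sum of simple ideals, one per connected component of its Dynkin diagram, so g ≅ B_2 ⊕ E_7 (dimension 10 + 133 = 143).

type B_2 + type E_7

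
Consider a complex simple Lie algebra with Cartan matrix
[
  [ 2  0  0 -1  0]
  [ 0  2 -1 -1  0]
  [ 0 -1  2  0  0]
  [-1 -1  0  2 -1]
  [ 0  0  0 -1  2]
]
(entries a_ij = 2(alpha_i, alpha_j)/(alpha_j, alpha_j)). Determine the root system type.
The matrix has rank 5 with 2's on the diagonal. Reading the off-diagonal entries as Dynkin edges (a single edge where a_ij = a_ji = -1; a double or triple edge where a_ij * a_ji = 2 or 3), the diagram is a chain of 3 nodes with a fork of two nodes at one end (D_5). One simple-root ordering that puts it in standard form is (alpha_3, alpha_2, alpha_4, alpha_5, alpha_1). So the algebra is type D_5, i.e. so(10).

D_5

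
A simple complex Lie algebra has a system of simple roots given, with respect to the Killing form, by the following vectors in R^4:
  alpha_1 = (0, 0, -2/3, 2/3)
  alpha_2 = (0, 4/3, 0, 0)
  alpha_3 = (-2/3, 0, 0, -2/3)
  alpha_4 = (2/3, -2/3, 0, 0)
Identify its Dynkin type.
Compute the Cartan integers a_ij = 2(alpha_i, alpha_j)/(alpha_j, alpha_j); the resulting 4x4 Cartan matrix is
[[2, 0, -1, 0], [0, 2, 0, -2], [-1, 0, 2, -1], [0, -1, -1, 2]].
The roots have two lengths (squared-length ratio 2:1); the short ones are alpha_{1,3,4}. The associated Dynkin diagram is a chain of 4 nodes with a double edge at one end; the terminal node there is the unique long simple root (C_4), so the type is C_4 (the algebra sp(8)).

C_4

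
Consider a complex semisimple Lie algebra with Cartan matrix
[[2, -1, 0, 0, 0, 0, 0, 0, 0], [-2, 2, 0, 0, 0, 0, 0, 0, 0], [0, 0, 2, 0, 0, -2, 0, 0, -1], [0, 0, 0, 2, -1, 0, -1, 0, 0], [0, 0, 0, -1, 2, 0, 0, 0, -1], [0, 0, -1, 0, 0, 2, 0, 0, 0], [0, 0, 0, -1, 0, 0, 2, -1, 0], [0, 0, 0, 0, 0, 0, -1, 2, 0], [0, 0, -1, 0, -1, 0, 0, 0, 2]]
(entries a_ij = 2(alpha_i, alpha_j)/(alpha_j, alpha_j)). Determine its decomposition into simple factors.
The diagram associated to this matrix has two connected components: the simple roots {alpha_1, alpha_2} form a chain of 2 nodes with a double edge at one end; the terminal node there is the unique short simple root (B_2), and {alpha_3, alpha_4, alpha_5, alpha_6, alpha_7, alpha_8, alpha_9} form a chain of 7 nodes with a double edge at one end; the terminal node there is the unique short simple root (B_7). A semisimple Lie algebra decomposes uniquely as the direct sum of simple ideals, one per connected component of its Dynkin diagram, so g ≅ B_2 ⊕ B_7 (dimension 10 + 105 = 115).

type B_2 ⊕ type B_7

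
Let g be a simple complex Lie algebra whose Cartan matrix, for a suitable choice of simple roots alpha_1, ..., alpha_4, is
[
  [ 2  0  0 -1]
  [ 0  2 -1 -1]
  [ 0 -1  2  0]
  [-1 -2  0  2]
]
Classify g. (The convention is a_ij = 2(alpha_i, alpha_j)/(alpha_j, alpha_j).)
The matrix has rank 4 with 2's on the diagonal. Reading the off-diagonal entries as Dynkin edges (a single edge where a_ij = a_ji = -1; a double or triple edge where a_ij * a_ji = 2 or 3), the diagram is a chain of 4 nodes with a double edge between the middle two (F_4). One simple-root ordering that puts it in standard form is (alpha_1, alpha_4, alpha_2, alpha_3). So the algebra is type F_4.

F_4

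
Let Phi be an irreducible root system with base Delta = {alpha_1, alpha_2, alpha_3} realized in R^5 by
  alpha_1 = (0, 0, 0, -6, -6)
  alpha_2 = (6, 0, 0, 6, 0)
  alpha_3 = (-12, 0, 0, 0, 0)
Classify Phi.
C_3

Compute the Cartan integers a_ij = 2(alpha_i, alpha_j)/(alpha_j, alpha_j); the resulting 3x3 Cartan matrix is
[[2, -1, 0], [-1, 2, -1], [0, -2, 2]].
The roots have two lengths (squared-length ratio 2:1); the short ones are alpha_{1,2}. The associated Dynkin diagram is a chain of 3 nodes with a double edge at one end; the terminal node there is the unique long simple root (C_3), so the type is C_3 (the algebra sp(6)).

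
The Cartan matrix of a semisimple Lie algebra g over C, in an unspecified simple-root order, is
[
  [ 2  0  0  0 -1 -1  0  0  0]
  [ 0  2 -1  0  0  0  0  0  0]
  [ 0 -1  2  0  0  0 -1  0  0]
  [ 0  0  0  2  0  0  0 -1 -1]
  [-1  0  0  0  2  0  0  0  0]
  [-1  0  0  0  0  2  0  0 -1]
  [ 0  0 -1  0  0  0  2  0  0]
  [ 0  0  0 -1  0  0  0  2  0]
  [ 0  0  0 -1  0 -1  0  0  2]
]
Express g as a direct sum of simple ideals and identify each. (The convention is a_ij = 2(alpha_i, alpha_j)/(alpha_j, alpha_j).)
type A_3 + type A_6

The diagram associated to this matrix has two connected components: the simple roots {alpha_2, alpha_3, alpha_7} form a chain of 3 nodes with single edges (A_3), and {alpha_1, alpha_4, alpha_5, alpha_6, alpha_8, alpha_9} form a chain of 6 nodes with single edges (A_6). A semisimple Lie algebra decomposes uniquely as the direct sum of simple ideals, one per connected component of its Dynkin diagram, so g ≅ A_3 ⊕ A_6 (dimension 15 + 48 = 63).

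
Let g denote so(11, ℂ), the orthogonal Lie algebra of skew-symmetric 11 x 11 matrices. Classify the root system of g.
This is so(11) with 11 odd, which has dimension 11(11-1)/2 = 55 and rank (11-1)/2 = 5. In the classification of classical Lie algebras, the orthogonal algebra so(2n+1) in an odd number of variables has type B_n; here n = 5, so the Dynkin diagram is a chain of 5 nodes with a double edge at one end; the terminal node there is the unique short simple root (B_5). Hence the type is B_5.

B_5 (so(11))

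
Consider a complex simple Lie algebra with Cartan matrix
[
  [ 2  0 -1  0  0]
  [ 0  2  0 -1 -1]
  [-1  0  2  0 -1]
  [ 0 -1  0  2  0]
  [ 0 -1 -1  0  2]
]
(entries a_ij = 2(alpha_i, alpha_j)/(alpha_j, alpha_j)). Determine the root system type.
The matrix has rank 5 with 2's on the diagonal. Reading the off-diagonal entries as Dynkin edges (a single edge where a_ij = a_ji = -1; a double or triple edge where a_ij * a_ji = 2 or 3), the diagram is a chain of 5 nodes with single edges (A_5). One simple-root ordering that puts it in standard form is (alpha_4, alpha_2, alpha_5, alpha_3, alpha_1). So the algebra is type A_5, i.e. sl(6).

A_5 (sl(6))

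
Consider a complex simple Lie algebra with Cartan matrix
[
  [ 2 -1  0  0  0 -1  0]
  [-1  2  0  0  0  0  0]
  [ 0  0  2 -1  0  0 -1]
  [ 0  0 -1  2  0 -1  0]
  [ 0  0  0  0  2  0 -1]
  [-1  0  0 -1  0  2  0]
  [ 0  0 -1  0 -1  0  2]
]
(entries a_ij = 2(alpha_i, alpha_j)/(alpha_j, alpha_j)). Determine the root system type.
type A_7

The matrix has rank 7 with 2's on the diagonal. Reading the off-diagonal entries as Dynkin edges (a single edge where a_ij = a_ji = -1; a double or triple edge where a_ij * a_ji = 2 or 3), the diagram is a chain of 7 nodes with single edges (A_7). One simple-root ordering that puts it in standard form is (alpha_5, alpha_7, alpha_3, alpha_4, alpha_6, alpha_1, alpha_2). So the algebra is type A_7, i.e. sl(8).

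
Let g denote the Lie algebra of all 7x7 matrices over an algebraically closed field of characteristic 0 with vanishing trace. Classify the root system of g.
This is sl(7), which has dimension 7^2 - 1 = 48 and rank 7 - 1 = 6 (a Cartan subalgebra is the diagonal traceless matrices). In the classification of classical Lie algebras, the special linear algebra sl(n+1) has type A_n; here n = 6, so the Dynkin diagram is a chain of 6 nodes with single edges (A_6). Hence the type is A_6.

A_6 (sl(7))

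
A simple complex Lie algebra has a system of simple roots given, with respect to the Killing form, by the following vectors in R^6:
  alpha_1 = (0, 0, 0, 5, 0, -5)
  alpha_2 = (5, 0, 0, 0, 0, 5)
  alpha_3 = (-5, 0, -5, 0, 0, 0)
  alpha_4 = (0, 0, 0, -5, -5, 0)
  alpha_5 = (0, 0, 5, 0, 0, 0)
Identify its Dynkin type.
type B_5

Compute the Cartan integers a_ij = 2(alpha_i, alpha_j)/(alpha_j, alpha_j); the resulting 5x5 Cartan matrix is
[[2, -1, 0, -1, 0], [-1, 2, -1, 0, 0], [0, -1, 2, 0, -2], [-1, 0, 0, 2, 0], [0, 0, -1, 0, 2]].
The roots have two lengths (squared-length ratio 2:1); the short ones are alpha_{5}. The associated Dynkin diagram is a chain of 5 nodes with a double edge at one end; the terminal node there is the unique short simple root (B_5), so the type is B_5 (the algebra so(11)).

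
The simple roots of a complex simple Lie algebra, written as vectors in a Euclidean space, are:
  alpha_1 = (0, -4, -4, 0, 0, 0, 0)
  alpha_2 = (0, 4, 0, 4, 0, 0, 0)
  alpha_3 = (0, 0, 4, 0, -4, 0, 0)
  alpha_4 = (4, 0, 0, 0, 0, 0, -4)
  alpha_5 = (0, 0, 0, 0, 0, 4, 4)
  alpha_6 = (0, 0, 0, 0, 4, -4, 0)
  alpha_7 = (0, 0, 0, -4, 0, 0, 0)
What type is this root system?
Compute the Cartan integers a_ij = 2(alpha_i, alpha_j)/(alpha_j, alpha_j); the resulting 7x7 Cartan matrix is
[[2, -1, -1, 0, 0, 0, 0], [-1, 2, 0, 0, 0, 0, -2], [-1, 0, 2, 0, 0, -1, 0], [0, 0, 0, 2, -1, 0, 0], [0, 0, 0, -1, 2, -1, 0], [0, 0, -1, 0, -1, 2, 0], [0, -1, 0, 0, 0, 0, 2]].
The roots have two lengths (squared-length ratio 2:1); the short ones are alpha_{7}. The associated Dynkin diagram is a chain of 7 nodes with a double edge at one end; the terminal node there is the unique short simple root (B_7), so the type is B_7 (the algebra so(15)).

type B_7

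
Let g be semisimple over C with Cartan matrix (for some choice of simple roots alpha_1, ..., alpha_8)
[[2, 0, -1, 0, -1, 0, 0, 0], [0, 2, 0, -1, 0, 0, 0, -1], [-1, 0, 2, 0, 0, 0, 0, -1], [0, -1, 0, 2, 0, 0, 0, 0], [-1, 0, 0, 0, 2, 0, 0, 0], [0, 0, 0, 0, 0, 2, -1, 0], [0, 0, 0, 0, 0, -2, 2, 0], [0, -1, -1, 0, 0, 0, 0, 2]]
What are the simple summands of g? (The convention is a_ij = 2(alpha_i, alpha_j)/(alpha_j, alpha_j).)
The diagram associated to this matrix has two connected components: the simple roots {alpha_1, alpha_2, alpha_3, alpha_4, alpha_5, alpha_8} form a chain of 6 nodes with single edges (A_6), and {alpha_6, alpha_7} form a chain of 2 nodes with a double edge at one end; the terminal node there is the unique short simple root (B_2). A semisimple Lie algebra decomposes uniquely as the direct sum of simple ideals, one per connected component of its Dynkin diagram, so g ≅ A_6 ⊕ B_2 (dimension 48 + 10 = 58).

A6 ⊕ B2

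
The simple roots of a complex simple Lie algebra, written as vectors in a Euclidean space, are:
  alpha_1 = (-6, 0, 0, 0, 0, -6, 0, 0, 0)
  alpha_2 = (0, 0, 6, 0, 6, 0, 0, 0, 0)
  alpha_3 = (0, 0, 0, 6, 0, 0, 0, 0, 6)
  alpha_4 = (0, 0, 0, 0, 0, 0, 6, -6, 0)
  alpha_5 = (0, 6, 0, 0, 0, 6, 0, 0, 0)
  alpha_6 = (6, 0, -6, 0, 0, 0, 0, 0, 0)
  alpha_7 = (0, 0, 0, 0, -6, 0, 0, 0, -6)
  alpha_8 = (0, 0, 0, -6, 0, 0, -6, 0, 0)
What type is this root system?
type A_8

Compute the Cartan integers a_ij = 2(alpha_i, alpha_j)/(alpha_j, alpha_j); the resulting 8x8 Cartan matrix is
[[2, 0, 0, 0, -1, -1, 0, 0], [0, 2, 0, 0, 0, -1, -1, 0], [0, 0, 2, 0, 0, 0, -1, -1], [0, 0, 0, 2, 0, 0, 0, -1], [-1, 0, 0, 0, 2, 0, 0, 0], [-1, -1, 0, 0, 0, 2, 0, 0], [0, -1, -1, 0, 0, 0, 2, 0], [0, 0, -1, -1, 0, 0, 0, 2]].
All simple roots have the same length, so the diagram is simply laced. The associated Dynkin diagram is a chain of 8 nodes with single edges (A_8), so the type is A_8 (the algebra sl(9)).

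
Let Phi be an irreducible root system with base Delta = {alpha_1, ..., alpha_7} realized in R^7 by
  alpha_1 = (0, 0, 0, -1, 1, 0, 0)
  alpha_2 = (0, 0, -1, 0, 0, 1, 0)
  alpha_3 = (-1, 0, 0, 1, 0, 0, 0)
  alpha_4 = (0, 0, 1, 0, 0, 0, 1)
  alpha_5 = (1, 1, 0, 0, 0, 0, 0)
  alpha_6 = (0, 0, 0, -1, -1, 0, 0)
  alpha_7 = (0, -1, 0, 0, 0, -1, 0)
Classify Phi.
Compute the Cartan integers a_ij = 2(alpha_i, alpha_j)/(alpha_j, alpha_j); the resulting 7x7 Cartan matrix is
[[2, 0, -1, 0, 0, 0, 0], [0, 2, 0, -1, 0, 0, -1], [-1, 0, 2, 0, -1, -1, 0], [0, -1, 0, 2, 0, 0, 0], [0, 0, -1, 0, 2, 0, -1], [0, 0, -1, 0, 0, 2, 0], [0, -1, 0, 0, -1, 0, 2]].
All simple roots have the same length, so the diagram is simply laced. The associated Dynkin diagram is a chain of 5 nodes with a fork of two nodes at one end (D_7), so the type is D_7 (the algebra so(14)).

D_7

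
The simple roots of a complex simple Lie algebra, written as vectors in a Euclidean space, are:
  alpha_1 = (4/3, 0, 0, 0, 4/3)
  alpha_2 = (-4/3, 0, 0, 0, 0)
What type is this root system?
Compute the Cartan integers a_ij = 2(alpha_i, alpha_j)/(alpha_j, alpha_j); the resulting 2x2 Cartan matrix is
[[2, -2], [-1, 2]].
The roots have two lengths (squared-length ratio 2:1); the short ones are alpha_{2}. The associated Dynkin diagram is a chain of 2 nodes with a double edge at one end; the terminal node there is the unique short simple root (B_2), so the type is B_2 (the algebra so(5)).

B_2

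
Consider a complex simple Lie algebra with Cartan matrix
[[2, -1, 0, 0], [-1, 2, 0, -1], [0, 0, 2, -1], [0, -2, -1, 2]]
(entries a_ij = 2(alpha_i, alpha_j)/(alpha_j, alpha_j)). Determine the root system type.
The matrix has rank 4 with 2's on the diagonal. Reading the off-diagonal entries as Dynkin edges (a single edge where a_ij = a_ji = -1; a double or triple edge where a_ij * a_ji = 2 or 3), the diagram is a chain of 4 nodes with a double edge between the middle two (F_4). One simple-root ordering that puts it in standard form is (alpha_3, alpha_4, alpha_2, alpha_1). So the algebra is type F_4.

F_4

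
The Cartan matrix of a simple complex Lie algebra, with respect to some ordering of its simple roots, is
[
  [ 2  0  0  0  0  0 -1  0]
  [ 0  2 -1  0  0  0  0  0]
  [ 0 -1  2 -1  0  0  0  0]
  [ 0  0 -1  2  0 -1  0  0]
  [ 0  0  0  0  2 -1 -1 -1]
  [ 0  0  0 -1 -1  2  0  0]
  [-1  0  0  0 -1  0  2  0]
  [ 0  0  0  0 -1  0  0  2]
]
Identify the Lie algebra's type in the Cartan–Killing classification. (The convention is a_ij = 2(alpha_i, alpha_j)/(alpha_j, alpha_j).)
E_8

The matrix has rank 8 with 2's on the diagonal. Reading the off-diagonal entries as Dynkin edges (a single edge where a_ij = a_ji = -1; a double or triple edge where a_ij * a_ji = 2 or 3), the diagram is a chain of 7 nodes with one extra node attached to the third node from one end (E_8). One simple-root ordering that puts it in standard form is (alpha_1, alpha_8, alpha_7, alpha_5, alpha_6, alpha_4, alpha_3, alpha_2). So the algebra is type E_8.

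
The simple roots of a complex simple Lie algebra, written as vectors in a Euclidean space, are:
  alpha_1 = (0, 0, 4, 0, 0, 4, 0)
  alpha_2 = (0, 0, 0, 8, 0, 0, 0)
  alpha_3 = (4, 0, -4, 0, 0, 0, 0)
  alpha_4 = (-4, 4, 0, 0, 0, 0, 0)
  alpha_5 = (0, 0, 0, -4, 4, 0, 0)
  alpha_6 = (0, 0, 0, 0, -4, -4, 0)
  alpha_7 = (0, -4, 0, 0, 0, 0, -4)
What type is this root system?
Compute the Cartan integers a_ij = 2(alpha_i, alpha_j)/(alpha_j, alpha_j); the resulting 7x7 Cartan matrix is
[[2, 0, -1, 0, 0, -1, 0], [0, 2, 0, 0, -2, 0, 0], [-1, 0, 2, -1, 0, 0, 0], [0, 0, -1, 2, 0, 0, -1], [0, -1, 0, 0, 2, -1, 0], [-1, 0, 0, 0, -1, 2, 0], [0, 0, 0, -1, 0, 0, 2]].
The roots have two lengths (squared-length ratio 2:1); the short ones are alpha_{1,3,4,5,6,7}. The associated Dynkin diagram is a chain of 7 nodes with a double edge at one end; the terminal node there is the unique long simple root (C_7), so the type is C_7 (the algebra sp(14)).

C_7 (sp(14))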